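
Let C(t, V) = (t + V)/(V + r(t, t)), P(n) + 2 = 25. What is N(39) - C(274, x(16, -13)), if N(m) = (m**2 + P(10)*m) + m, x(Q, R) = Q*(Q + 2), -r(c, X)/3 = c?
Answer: 656300/267 ≈ 2458.1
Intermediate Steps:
P(n) = 23 (P(n) = -2 + 25 = 23)
r(c, X) = -3*c
x(Q, R) = Q*(2 + Q)
C(t, V) = (V + t)/(V - 3*t) (C(t, V) = (t + V)/(V - 3*t) = (V + t)/(V - 3*t))
N(m) = m**2 + 24*m (N(m) = (m**2 + 23*m) + m = m**2 + 24*m)
N(39) - C(274, x(16, -13)) = 39*(24 + 39) - (16*(2 + 16) + 274)/(16*(2 + 16) - 3*274) = 39*63 - (16*18 + 274)/(16*18 - 822) = 2457 - (288 + 274)/(288 - 822) = 2457 - 562/(-534) = 2457 - (-1)*562/534 = 2457 - 1*(-281/267) = 2457 + 281/267 = 656300/267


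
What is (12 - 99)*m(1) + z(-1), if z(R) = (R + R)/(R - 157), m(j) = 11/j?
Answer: -75602/79 ≈ -956.99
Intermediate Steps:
z(R) = 2*R/(-157 + R) (z(R) = (2*R)/(-157 + R) = 2*R/(-157 + R))
(12 - 99)*m(1) + z(-1) = (12 - 99)*(11/1) + 2*(-1)/(-157 - 1) = -957 + 2*(-1)/(-158) = -87*11 + 2*(-1)*(-1/158) = -957 + 1/79 = -75602/79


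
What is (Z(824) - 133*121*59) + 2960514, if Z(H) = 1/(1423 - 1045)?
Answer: 760168207/378 ≈ 2.0110e+6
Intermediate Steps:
Z(H) = 1/378
(Z(824) - 133*121*59) + 2960514 = (1/378 - 133*121*59) + 2960514 = (1/378 - 16093*59) + 2960514 = (1/378 - 949487) + 2960514 = -358906085/378 + 2960514 = 760168207/378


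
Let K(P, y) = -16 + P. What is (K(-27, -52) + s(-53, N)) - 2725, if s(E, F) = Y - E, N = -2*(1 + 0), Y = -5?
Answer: -2720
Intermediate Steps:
N = -2 (N = -2*1 = -2)
s(E, F) = -5 - E
(K(-27, -52) + s(-53, N)) - 2725 = ((-16 - 27) + (-5 - 1*(-53))) - 2725 = (-43 + (-5 + 53)) - 2725 = (-43 + 48) - 2725 = 5 - 2725 = -2720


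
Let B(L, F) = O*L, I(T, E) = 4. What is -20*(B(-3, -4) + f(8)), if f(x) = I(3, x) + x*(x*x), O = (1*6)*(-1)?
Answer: -10680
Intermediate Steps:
O = -6 (O = 6*(-1) = -6)
f(x) = 4 + x³ (f(x) = 4 + x*(x*x) = 4 + x*x² = 4 + x³)
B(L, F) = -6*L
-20*(B(-3, -4) + f(8)) = -20*(-6*(-3) + (4 + 8³)) = -20*(18 + (4 + 512)) = -20*(18 + 516) = -20*534 = -10680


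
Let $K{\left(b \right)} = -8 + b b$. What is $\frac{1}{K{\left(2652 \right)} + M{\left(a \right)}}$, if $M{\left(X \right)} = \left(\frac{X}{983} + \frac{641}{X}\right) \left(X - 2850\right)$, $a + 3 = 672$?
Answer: $\frac{219209}{1540934479336} \approx 1.4226 \cdot 10^{-7}$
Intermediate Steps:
$a = 669$ ($a = -3 + 672 = 669$)
$M{\left(X \right)} = \left(-2850 + X\right) \left(\frac{641}{X} + \frac{X}{983}\right)$ ($M{\left(X \right)} = \left(X \frac{1}{983} + \frac{641}{X}\right) \left(-2850 + X\right) = \left(\frac{X}{983} + \frac{641}{X}\right) \left(-2850 + X\right) = \left(\frac{641}{X} + \frac{X}{983}\right) \left(-2850 + X\right) = \left(-2850 + X\right) \left(\frac{641}{X} + \frac{X}{983}\right)$)
$K{\left(b \right)} = -8 + b^{2}$
$\frac{1}{K{\left(2652 \right)} + M{\left(a \right)}} = \frac{1}{\left(-8 + 2652^{2}\right) + \frac{-1795793550 + 669 \left(630103 + 669^{2} - 1906650\right)}{983 \cdot 669}} = \frac{1}{\left(-8 + 7033104\right) + \frac{1}{983} \cdot \frac{1}{669} \left(-1795793550 + 669 \left(630103 + 447561 - 1906650\right)\right)} = \frac{1}{7033096 + \frac{1}{983} \cdot \frac{1}{669} \left(-1795793550 + 669 \left(-828986\right)\right)} = \frac{1}{7033096 + \frac{1}{983} \cdot \frac{1}{669} \left(-1795793550 - 554591634\right)} = \frac{1}{7033096 + \frac{1}{983} \cdot \frac{1}{669} \left(-2350385184\right)} = \frac{1}{7033096 - \frac{783461728}{219209}} = \frac{1}{\frac{1540934479336}{219209}} = \frac{219209}{1540934479336}$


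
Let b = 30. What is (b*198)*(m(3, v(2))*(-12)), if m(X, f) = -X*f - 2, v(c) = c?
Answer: 570240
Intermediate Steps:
m(X, f) = -2 - X*f (m(X, f) = -X*f - 2 = -2 - X*f)
(b*198)*(m(3, v(2))*(-12)) = (30*198)*((-2 - 1*3*2)*(-12)) = 5940*((-2 - 6)*(-12)) = 5940*(-8*(-12)) = 5940*96 = 570240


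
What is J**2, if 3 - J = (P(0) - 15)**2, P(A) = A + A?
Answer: 49284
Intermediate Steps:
P(A) = 2*A
J = -222 (J = 3 - (2*0 - 15)**2 = 3 - (0 - 15)**2 = 3 - 1*(-15)**2 = 3 - 1*225 = 3 - 225 = -222)
J**2 = (-222)**2 = 49284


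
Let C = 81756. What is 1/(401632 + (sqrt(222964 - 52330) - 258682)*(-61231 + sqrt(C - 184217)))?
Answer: 1/(401632 + (61231 - I*sqrt(102461))*(258682 - sqrt(170634))) ≈ 6.3232e-11 + 3.305e-13*I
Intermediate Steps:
1/(401632 + (sqrt(222964 - 52330) - 258682)*(-61231 + sqrt(C - 184217))) = 1/(401632 + (sqrt(222964 - 52330) - 258682)*(-61231 + sqrt(81756 - 184217))) = 1/(401632 + (sqrt(170634) - 258682)*(-61231 + sqrt(-102461))) = 1/(401632 + (-258682 + sqrt(170634))*(-61231 + I*sqrt(102461)))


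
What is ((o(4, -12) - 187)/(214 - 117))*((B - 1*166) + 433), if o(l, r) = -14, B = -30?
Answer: -47637/97 ≈ -491.10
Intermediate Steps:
((o(4, -12) - 187)/(214 - 117))*((B - 1*166) + 433) = ((-14 - 187)/(214 - 117))*((-30 - 1*166) + 433) = (-201/97)*((-30 - 166) + 433) = (-201*1/97)*(-196 + 433) = -201/97*237 = -47637/97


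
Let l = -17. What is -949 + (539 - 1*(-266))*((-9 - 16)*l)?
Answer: 341176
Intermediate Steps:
-949 + (539 - 1*(-266))*((-9 - 16)*l) = -949 + (539 - 1*(-266))*((-9 - 16)*(-17)) = -949 + (539 + 266)*(-25*(-17)) = -949 + 805*425 = -949 + 342125 = 341176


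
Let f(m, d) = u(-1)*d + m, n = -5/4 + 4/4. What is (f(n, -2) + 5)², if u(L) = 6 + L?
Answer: 441/16 ≈ 27.563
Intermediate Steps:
n = -¼ (n = -5*¼ + 4*(¼) = -5/4 + 1 = -¼ ≈ -0.25000)
f(m, d) = m + 5*d (f(m, d) = (6 - 1)*d + m = 5*d + m = m + 5*d)
(f(n, -2) + 5)² = ((-¼ + 5*(-2)) + 5)² = ((-¼ - 10) + 5)² = (-41/4 + 5)² = (-21/4)² = 441/16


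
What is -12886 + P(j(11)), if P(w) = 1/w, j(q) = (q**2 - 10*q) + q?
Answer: -283491/22 ≈ -12886.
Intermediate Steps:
j(q) = q**2 - 9*q
-12886 + P(j(11)) = -12886 + 1/(11*(-9 + 11)) = -12886 + 1/(11*2) = -12886 + 1/22 = -283491/22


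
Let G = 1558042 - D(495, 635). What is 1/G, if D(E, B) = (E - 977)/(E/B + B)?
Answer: 40372/62901302231 ≈ 6.4183e-7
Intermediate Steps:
D(E, B) = (-977 + E)/(B + E/B)
G = 62901302231/40372 (G = 1558042 - 635*(-977 + 495)/(495 + 635²) = 1558042 - 635*(-482)/(495 + 403225) = 1558042 - 635*(-482)/403720 = 1558042 - 1*(-30607/40372) = 1558042 + 30607/40372 = 62901302231/40372 ≈ 1.5580e+6)
1/G = 1/(62901302231/40372) = 40372/62901302231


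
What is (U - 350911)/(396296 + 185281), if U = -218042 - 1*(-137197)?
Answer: -431756/581577 ≈ -0.74239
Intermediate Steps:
U = -80845 (U = -218042 + 137197 = -80845)
(U - 350911)/(396296 + 185281) = (-80845 - 350911)/(396296 + 185281) = -431756/581577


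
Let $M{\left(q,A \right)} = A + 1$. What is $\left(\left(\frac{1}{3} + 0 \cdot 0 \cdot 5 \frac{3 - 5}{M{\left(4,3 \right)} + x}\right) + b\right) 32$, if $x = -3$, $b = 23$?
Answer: $\frac{2240}{3} \approx 746.67$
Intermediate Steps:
$M{\left(q,A \right)} = 1 + A$
$\left(\left(\frac{1}{3} + 0 \cdot 0 \cdot 5 \frac{3 - 5}{M{\left(4,3 \right)} + x}\right) + b\right) 32 = \left(\left(\frac{1}{3} + 0 \cdot 0 \cdot 5 \frac{3 - 5}{\left(1 + 3\right) - 3}\right) + 23\right) 32 = \left(\left(\frac{1}{3} + 0 \cdot 5 \left(- \frac{2}{4 - 3}\right)\right) + 23\right) 32 = \left(\left(\frac{1}{3} + 0 \left(- \frac{2}{1}\right)\right) + 23\right) 32 = \left(\left(\frac{1}{3} + 0 \left(\left(-2\right) 1\right)\right) + 23\right) 32 = \left(\left(\frac{1}{3} + 0 \left(-2\right)\right) + 23\right) 32 = \left(\left(\frac{1}{3} + 0\right) + 23\right) 32 = \left(\frac{1}{3} + 23\right) 32 = \frac{70}{3} \cdot 32 = \frac{2240}{3}$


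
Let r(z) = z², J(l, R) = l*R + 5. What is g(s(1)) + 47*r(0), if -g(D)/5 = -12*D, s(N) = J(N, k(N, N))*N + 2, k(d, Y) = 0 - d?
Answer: 360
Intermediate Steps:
k(d, Y) = -d
J(l, R) = 5 + R*l (J(l, R) = R*l + 5 = 5 + R*l)
s(N) = 2 + N*(5 - N²) (s(N) = (5 + (-N)*N)*N + 2 = (5 - N²)*N + 2 = N*(5 - N²) + 2 = 2 + N*(5 - N²))
g(D) = 60*D (g(D) = -(-60)*D = 60*D)
g(s(1)) + 47*r(0) = 60*(2 + 1*(5 - 1*1²)) + 47*0² = 60*(2 + 1*(5 - 1*1)) + 47*0 = 60*(2 + 1*(5 - 1)) + 0 = 60*(2 + 1*4) + 0 = 60*(2 + 4) + 0 = 60*6 + 0 = 360 + 0 = 360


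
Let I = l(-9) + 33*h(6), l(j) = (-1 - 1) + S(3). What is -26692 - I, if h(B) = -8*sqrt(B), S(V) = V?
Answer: -26693 + 264*sqrt(6) ≈ -26046.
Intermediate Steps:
l(j) = 1 (l(j) = (-1 - 1) + 3 = -2 + 3 = 1)
I = 1 - 264*sqrt(6) (I = 1 + 33*(-8*sqrt(6)) = 1 - 264*sqrt(6) ≈ -645.67)
-26692 - I = -26692 - (1 - 264*sqrt(6)) = -26692 + (-1 + 264*sqrt(6)) = -26693 + 264*sqrt(6)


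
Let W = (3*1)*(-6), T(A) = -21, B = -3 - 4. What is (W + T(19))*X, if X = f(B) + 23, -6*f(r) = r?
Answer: -1885/2 ≈ -942.50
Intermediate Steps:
B = -7
f(r) = -r/6
X = 145/6 (X = -1/6*(-7) + 23 = 7/6 + 23 = 145/6 ≈ 24.167)
W = -18 (W = 3*(-6) = -18)
(W + T(19))*X = (-18 - 21)*(145/6) = -39*145/6 = -1885/2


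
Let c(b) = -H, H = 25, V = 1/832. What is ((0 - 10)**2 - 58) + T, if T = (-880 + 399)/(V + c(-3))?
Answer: 1273750/20799 ≈ 61.241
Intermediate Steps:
V = 1/832 ≈ 0.0012019
c(b) = -25 (c(b) = -1*25 = -25)
T = 400192/20799 (T = (-880 + 399)/(1/832 - 25) = -481/(-20799/832) = -481*(-832/20799) = 400192/20799 ≈ 19.241)
((0 - 10)**2 - 58) + T = ((0 - 10)**2 - 58) + 400192/20799 = ((-10)**2 - 58) + 400192/20799 = (100 - 58) + 400192/20799 = 42 + 400192/20799 = 1273750/20799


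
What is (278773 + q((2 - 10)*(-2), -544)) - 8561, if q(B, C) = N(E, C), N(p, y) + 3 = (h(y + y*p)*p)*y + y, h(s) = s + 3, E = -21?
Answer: 124597057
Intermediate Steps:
h(s) = 3 + s
N(p, y) = -3 + y + p*y*(3 + y + p*y) (N(p, y) = -3 + (((3 + (y + y*p))*p)*y + y) = -3 + (((3 + (y + p*y))*p)*y + y) = -3 + (((3 + y + p*y)*p)*y + y) = -3 + ((p*(3 + y + p*y))*y + y) = -3 + (p*y*(3 + y + p*y) + y) = -3 + (y + p*y*(3 + y + p*y)) = -3 + y + p*y*(3 + y + p*y))
q(B, C) = -3 + C - 21*C*(3 - 20*C) (q(B, C) = -3 + C - 21*C*(3 + C*(1 - 21)) = -3 + C - 21*C*(3 + C*(-20)) = -3 + C - 21*C*(3 - 20*C))
(278773 + q((2 - 10)*(-2), -544)) - 8561 = (278773 + (-3 - 62*(-544) + 420*(-544)**2)) - 8561 = (278773 + (-3 + 33728 + 420*295936)) - 8561 = (278773 + (-3 + 33728 + 124293120)) - 8561 = (278773 + 124326845) - 8561 = 124605618 - 8561 = 124597057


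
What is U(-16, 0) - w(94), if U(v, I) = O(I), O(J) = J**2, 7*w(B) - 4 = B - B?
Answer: -4/7 ≈ -0.57143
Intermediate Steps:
w(B) = 4/7 (w(B) = 4/7 + (B - B)/7 = 4/7 + (1/7)*0 = 4/7 + 0 = 4/7)
U(v, I) = I**2
U(-16, 0) - w(94) = 0**2 - 1*4/7 = 0 - 4/7 = -4/7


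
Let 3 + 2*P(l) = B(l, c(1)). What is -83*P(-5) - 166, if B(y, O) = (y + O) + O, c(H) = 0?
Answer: 166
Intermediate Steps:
B(y, O) = y + 2*O (B(y, O) = (O + y) + O = y + 2*O)
P(l) = -3/2 + l/2 (P(l) = -3/2 + (l + 2*0)/2 = -3/2 + (l + 0)/2 = -3/2 + l/2)
-83*P(-5) - 166 = -83*(-3/2 + (½)*(-5)) - 166 = -83*(-3/2 - 5/2) - 166 = -83*(-4) - 166 = 332 - 166 = 166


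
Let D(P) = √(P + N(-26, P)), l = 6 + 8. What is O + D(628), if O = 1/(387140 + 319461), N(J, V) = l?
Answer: 1/706601 + √642 ≈ 25.338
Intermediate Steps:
l = 14
N(J, V) = 14
O = 1/706601 ≈ 1.4152e-6
D(P) = √(14 + P) (D(P) = √(P + 14) = √(14 + P))
O + D(628) = 1/706601 + √(14 + 628) = 1/706601 + √642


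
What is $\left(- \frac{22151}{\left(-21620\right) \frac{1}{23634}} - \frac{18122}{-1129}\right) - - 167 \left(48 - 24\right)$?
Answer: $\frac{344636691083}{12204490} \approx 28239.0$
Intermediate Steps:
$\left(- \frac{22151}{\left(-21620\right) \frac{1}{23634}} - \frac{18122}{-1129}\right) - - 167 \left(48 - 24\right) = \left(- \frac{22151}{\left(-21620\right) \frac{1}{23634}} - - \frac{18122}{1129}\right) - \left(-167\right) 24 = \left(- \frac{22151}{- \frac{10810}{11817}} + \frac{18122}{1129}\right) - -4008 = \left(\left(-22151\right) \left(- \frac{11817}{10810}\right) + \frac{18122}{1129}\right) + 4008 = \left(\frac{261758367}{10810} + \frac{18122}{1129}\right) + 4008 = \frac{295721095163}{12204490} + 4008 = \frac{344636691083}{12204490}$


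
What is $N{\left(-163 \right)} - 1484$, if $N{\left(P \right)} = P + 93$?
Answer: $-1554$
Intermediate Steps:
$N{\left(P \right)} = 93 + P$
$N{\left(-163 \right)} - 1484 = \left(93 - 163\right) - 1484 = -70 - 1484 = -1554$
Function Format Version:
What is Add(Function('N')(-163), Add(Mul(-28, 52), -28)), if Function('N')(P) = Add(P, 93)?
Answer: -1554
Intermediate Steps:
Function('N')(P) = Add(93, P)
Add(Function('N')(-163), Add(Mul(-28, 52), -28)) = Add(Add(93, -163), Add(Mul(-28, 52), -28)) = Add(-70, Add(-1456, -28)) = Add(-70, -1484) = -1554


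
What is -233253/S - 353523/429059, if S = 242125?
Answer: -185676055302/103885910375 ≈ -1.7873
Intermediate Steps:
-233253/S - 353523/429059 = -233253/242125 - 353523/429059 = -185676055302/103885910375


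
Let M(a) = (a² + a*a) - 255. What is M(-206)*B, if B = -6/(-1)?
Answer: 507702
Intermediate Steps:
M(a) = -255 + 2*a² (M(a) = (a² + a²) - 255 = 2*a² - 255 = -255 + 2*a²)
B = 6 (B = -6*(-1) = 6)
M(-206)*B = (-255 + 2*(-206)²)*6 = (-255 + 2*42436)*6 = (-255 + 84872)*6 = 84617*6 = 507702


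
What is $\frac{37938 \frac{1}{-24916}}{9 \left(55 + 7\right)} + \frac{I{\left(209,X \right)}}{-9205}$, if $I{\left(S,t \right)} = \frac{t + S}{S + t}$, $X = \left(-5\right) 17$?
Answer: $- \frac{60520403}{21329715540} \approx -0.0028374$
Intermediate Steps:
$X = -85$
$I{\left(S,t \right)} = 1$ ($I{\left(S,t \right)} = \frac{S + t}{S + t} = 1$)
$\frac{37938 \frac{1}{-24916}}{9 \left(55 + 7\right)} + \frac{I{\left(209,X \right)}}{-9205} = \frac{37938 \frac{1}{-24916}}{9 \left(55 + 7\right)} + 1 \frac{1}{-9205} = \frac{37938 \left(- \frac{1}{24916}\right)}{9 \cdot 62} + 1 \left(- \frac{1}{9205}\right) = - \frac{18969}{12458 \cdot 558} - \frac{1}{9205} = \left(- \frac{18969}{12458}\right) \frac{1}{558} - \frac{1}{9205} = - \frac{6323}{2317188} - \frac{1}{9205} = - \frac{60520403}{21329715540}$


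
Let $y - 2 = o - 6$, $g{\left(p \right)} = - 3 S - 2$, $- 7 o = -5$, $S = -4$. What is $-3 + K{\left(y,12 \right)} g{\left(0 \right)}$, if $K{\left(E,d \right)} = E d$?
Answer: $- \frac{2781}{7} \approx -397.29$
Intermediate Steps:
$o = \frac{5}{7}$ ($o = \left(- \frac{1}{7}\right) \left(-5\right) = \frac{5}{7} \approx 0.71429$)
$g{\left(p \right)} = 10$ ($g{\left(p \right)} = \left(-3\right) \left(-4\right) - 2 = 12 - 2 = 10$)
$y = - \frac{23}{7}$ ($y = 2 + \left(\frac{5}{7} - 6\right) = 2 - \frac{37}{7} = - \frac{23}{7} \approx -3.2857$)
$-3 + K{\left(y,12 \right)} g{\left(0 \right)} = -3 + \left(- \frac{23}{7}\right) 12 \cdot 10 = -3 - \frac{2760}{7} = - \frac{2781}{7}$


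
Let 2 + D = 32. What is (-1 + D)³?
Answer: 24389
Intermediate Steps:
D = 30 (D = -2 + 32 = 30)
(-1 + D)³ = (-1 + 30)³ = 29³ = 24389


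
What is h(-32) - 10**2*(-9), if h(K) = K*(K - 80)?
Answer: 4484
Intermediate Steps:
h(K) = K*(-80 + K)
h(-32) - 10**2*(-9) = -32*(-80 - 32) - 10**2*(-9) = -32*(-112) - 100*(-9) = 3584 - 1*(-900) = 3584 + 900 = 4484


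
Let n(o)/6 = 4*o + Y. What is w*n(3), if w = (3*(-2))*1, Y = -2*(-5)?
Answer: -792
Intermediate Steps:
Y = 10
n(o) = 60 + 24*o (n(o) = 6*(4*o + 10) = 6*(10 + 4*o) = 60 + 24*o)
w = -6 (w = -6*1 = -6)
w*n(3) = -6*(60 + 24*3) = -6*(60 + 72) = -6*132 = -792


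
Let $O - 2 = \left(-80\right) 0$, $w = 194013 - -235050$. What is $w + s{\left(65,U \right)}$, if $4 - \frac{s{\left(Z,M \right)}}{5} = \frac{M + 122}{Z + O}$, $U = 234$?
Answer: $\frac{28746781}{67} \approx 4.2906 \cdot 10^{5}$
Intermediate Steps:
$w = 429063$ ($w = 194013 + 235050 = 429063$)
$O = 2$ ($O = 2 - 0 = 2 + 0 = 2$)
$s{\left(Z,M \right)} = 20 - \frac{5 \left(122 + M\right)}{2 + Z}$ ($s{\left(Z,M \right)} = 20 - 5 \frac{M + 122}{Z + 2} = 20 - 5 \frac{122 + M}{2 + Z} = 20 - \frac{5 \left(122 + M\right)}{2 + Z}$)
$w + s{\left(65,U \right)} = 429063 + \frac{5 \left(-114 - 234 + 4 \cdot 65\right)}{2 + 65} = 429063 + \frac{5 \left(-114 - 234 + 260\right)}{67} = 429063 + 5 \cdot \frac{1}{67} \left(-88\right) = 429063 - \frac{440}{67} = \frac{28746781}{67}$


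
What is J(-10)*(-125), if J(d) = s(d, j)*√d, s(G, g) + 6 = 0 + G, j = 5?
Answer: 2000*I*√10 ≈ 6324.6*I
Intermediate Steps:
s(G, g) = -6 + G (s(G, g) = -6 + (0 + G) = -6 + G)
J(d) = √d*(-6 + d) (J(d) = (-6 + d)*√d = √d*(-6 + d))
J(-10)*(-125) = (√(-10)*(-6 - 10))*(-125) = ((I*√10)*(-16))*(-125) = -16*I*√10*(-125) = 2000*I*√10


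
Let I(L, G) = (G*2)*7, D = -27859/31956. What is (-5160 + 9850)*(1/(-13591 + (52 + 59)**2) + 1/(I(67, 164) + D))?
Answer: -15363969593/9314575859 ≈ -1.6495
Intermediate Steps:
D = -27859/31956 (D = -27859*1/31956 = -27859/31956 ≈ -0.87179)
I(L, G) = 14*G (I(L, G) = (2*G)*7 = 14*G)
(-5160 + 9850)*(1/(-13591 + (52 + 59)**2) + 1/(I(67, 164) + D)) = (-5160 + 9850)*(1/(-13591 + (52 + 59)**2) + 1/(14*164 - 27859/31956)) = 4690*(1/(-13591 + 111**2) + 1/(2296 - 27859/31956)) = 4690*(1/(-13591 + 12321) + 1/(73343117/31956)) = 4690*(1/(-1270) + 31956/73343117) = 4690*(-1/1270 + 31956/73343117) = 4690*(-32758997/93145758590) = -15363969593/9314575859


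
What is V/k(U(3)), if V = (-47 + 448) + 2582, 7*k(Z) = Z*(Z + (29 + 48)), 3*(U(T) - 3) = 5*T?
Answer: 20881/680 ≈ 30.707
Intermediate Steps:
U(T) = 3 + 5*T/3 (U(T) = 3 + (5*T)/3 = 3 + 5*T/3)
k(Z) = Z*(77 + Z)/7 (k(Z) = (Z*(Z + (29 + 48)))/7 = (Z*(Z + 77))/7 = (Z*(77 + Z))/7 = Z*(77 + Z)/7)
V = 2983 (V = 401 + 2582 = 2983)
V/k(U(3)) = 2983/(((3 + (5/3)*3)*(77 + (3 + (5/3)*3))/7)) = 2983/(((3 + 5)*(77 + (3 + 5))/7)) = 2983/(((⅐)*8*(77 + 8))) = 2983/(((⅐)*8*85)) = 2983/(680/7) = 2983*(7/680) = 20881/680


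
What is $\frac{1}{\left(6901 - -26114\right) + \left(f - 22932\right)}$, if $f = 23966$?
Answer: $\frac{1}{34049} \approx 2.9369 \cdot 10^{-5}$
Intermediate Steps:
$\frac{1}{\left(6901 - -26114\right) + \left(f - 22932\right)} = \frac{1}{\left(6901 - -26114\right) + \left(23966 - 22932\right)} = \frac{1}{\left(6901 + 26114\right) + \left(23966 - 22932\right)} = \frac{1}{33015 + 1034} = \frac{1}{34049}$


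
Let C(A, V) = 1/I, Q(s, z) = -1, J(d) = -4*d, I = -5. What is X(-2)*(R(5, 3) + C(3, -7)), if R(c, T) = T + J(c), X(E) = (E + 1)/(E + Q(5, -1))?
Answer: -86/15 ≈ -5.7333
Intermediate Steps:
X(E) = (1 + E)/(-1 + E) (X(E) = (E + 1)/(E - 1) = (1 + E)/(-1 + E))
C(A, V) = -1/5 (C(A, V) = 1/(-5) = 1*(-1/5) = -1/5)
R(c, T) = T - 4*c
X(-2)*(R(5, 3) + C(3, -7)) = ((1 - 2)/(-1 - 2))*((3 - 4*5) - 1/5) = (-1/(-3))*((3 - 20) - 1/5) = (-1/3*(-1))*(-17 - 1/5) = (1/3)*(-86/5) = -86/15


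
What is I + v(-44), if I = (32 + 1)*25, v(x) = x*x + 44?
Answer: 2805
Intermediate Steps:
v(x) = 44 + x² (v(x) = x² + 44 = 44 + x²)
I = 825 (I = 33*25 = 825)
I + v(-44) = 825 + (44 + (-44)²) = 825 + (44 + 1936) = 825 + 1980 = 2805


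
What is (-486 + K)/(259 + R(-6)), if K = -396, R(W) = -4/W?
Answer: -2646/779 ≈ -3.3967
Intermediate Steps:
(-486 + K)/(259 + R(-6)) = (-486 - 396)/(259 - 4/(-6)) = -882/(259 - 4*(-⅙)) = -882/(259 + ⅔) = -882/779/3 = -882*3/779 = -2646/779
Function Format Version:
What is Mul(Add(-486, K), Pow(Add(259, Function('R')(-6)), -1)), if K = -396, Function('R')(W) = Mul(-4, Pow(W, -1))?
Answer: Rational(-2646, 779) ≈ -3.3967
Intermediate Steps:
Mul(Add(-486, K), Pow(Add(259, Function('R')(-6)), -1)) = Mul(Add(-486, -396), Pow(Add(259, Mul(-4, Pow(-6, -1))), -1)) = Mul(-882, Pow(Add(259, Mul(-4, Rational(-1, 6))), -1)) = Mul(-882, Pow(Add(259, Rational(2, 3)), -1)) = Mul(-882, Pow(Rational(779, 3), -1)) = Mul(-882, Rational(3, 779)) = Rational(-2646, 779)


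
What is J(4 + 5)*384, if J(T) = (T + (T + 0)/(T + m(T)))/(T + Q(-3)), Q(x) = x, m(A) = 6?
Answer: 3072/5 ≈ 614.40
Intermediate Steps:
J(T) = (T + T/(6 + T))/(-3 + T) (J(T) = (T + (T + 0)/(T + 6))/(T - 3) = (T + T/(6 + T))/(-3 + T))
J(4 + 5)*384 = ((4 + 5)*(7 + (4 + 5))/(-18 + (4 + 5)**2 + 3*(4 + 5)))*384 = (9*(7 + 9)/(-18 + 9**2 + 3*9))*384 = (9*16/(-18 + 81 + 27))*384 = (9*16/90)*384 = (9*(1/90)*16)*384 = (8/5)*384 = 3072/5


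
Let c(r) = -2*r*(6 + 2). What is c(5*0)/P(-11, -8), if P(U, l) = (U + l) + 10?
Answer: 0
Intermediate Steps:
P(U, l) = 10 + U + l
c(r) = -16*r (c(r) = -2*r*8 = -16*r)
c(5*0)/P(-11, -8) = (-80*0)/(10 - 11 - 8) = -16*0/(-9) = 0*(-1/9) = 0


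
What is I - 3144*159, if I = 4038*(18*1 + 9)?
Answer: -390870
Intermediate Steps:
I = 109026 (I = 4038*(18 + 9) = 4038*27 = 109026)
I - 3144*159 = 109026 - 3144*159 = 109026 - 1*499896 = 109026 - 499896 = -390870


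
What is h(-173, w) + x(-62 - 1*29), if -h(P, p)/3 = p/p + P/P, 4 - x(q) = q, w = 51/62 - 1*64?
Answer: 89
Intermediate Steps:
w = -3917/62 (w = 51*(1/62) - 64 = 51/62 - 64 = -3917/62 ≈ -63.177)
x(q) = 4 - q
h(P, p) = -6 (h(P, p) = -3*(p/p + P/P) = -3*(1 + 1) = -3*2 = -6)
h(-173, w) + x(-62 - 1*29) = -6 + (4 - (-62 - 1*29)) = -6 + (4 - (-62 - 29)) = -6 + (4 - 1*(-91)) = -6 + (4 + 91) = -6 + 95 = 89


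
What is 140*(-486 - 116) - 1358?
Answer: -85638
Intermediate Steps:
140*(-486 - 116) - 1358 = 140*(-602) - 1358 = -84280 - 1358 = -85638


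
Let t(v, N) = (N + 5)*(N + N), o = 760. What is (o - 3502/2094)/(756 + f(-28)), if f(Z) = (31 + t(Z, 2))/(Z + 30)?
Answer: 1587938/1644837 ≈ 0.96541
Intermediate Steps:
t(v, N) = 2*N*(5 + N) (t(v, N) = (5 + N)*(2*N) = 2*N*(5 + N))
f(Z) = 59/(30 + Z) (f(Z) = (31 + 2*2*(5 + 2))/(Z + 30) = (31 + 2*2*7)/(30 + Z) = (31 + 28)/(30 + Z) = 59/(30 + Z))
(o - 3502/2094)/(756 + f(-28)) = (760 - 3502/2094)/(756 + 59/(30 - 28)) = (760 - 3502*1/2094)/(756 + 59/2) = (760 - 1751/1047)/(756 + 59*(½)) = 793969/(1047*(756 + 59/2)) = 793969/(1047*(1571/2)) = (793969/1047)*(2/1571) = 1587938/1644837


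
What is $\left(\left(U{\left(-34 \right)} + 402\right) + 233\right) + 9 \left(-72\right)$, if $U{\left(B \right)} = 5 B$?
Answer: $-183$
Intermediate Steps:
$\left(\left(U{\left(-34 \right)} + 402\right) + 233\right) + 9 \left(-72\right) = \left(\left(5 \left(-34\right) + 402\right) + 233\right) + 9 \left(-72\right) = \left(\left(-170 + 402\right) + 233\right) - 648 = \left(232 + 233\right) - 648 = 465 - 648 = -183$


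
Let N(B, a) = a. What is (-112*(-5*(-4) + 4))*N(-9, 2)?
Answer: -5376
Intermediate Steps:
(-112*(-5*(-4) + 4))*N(-9, 2) = -112*(-5*(-4) + 4)*2 = -112*(20 + 4)*2 = -112*24*2 = -2688*2 = -5376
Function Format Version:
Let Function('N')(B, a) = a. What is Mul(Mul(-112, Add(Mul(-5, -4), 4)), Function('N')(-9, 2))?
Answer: -5376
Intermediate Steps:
Mul(Mul(-112, Add(Mul(-5, -4), 4)), Function('N')(-9, 2)) = Mul(Mul(-112, Add(Mul(-5, -4), 4)), 2) = Mul(Mul(-112, Add(20, 4)), 2) = Mul(Mul(-112, 24), 2) = Mul(-2688, 2) = -5376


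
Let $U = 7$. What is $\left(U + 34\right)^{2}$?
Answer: $1681$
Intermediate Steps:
$\left(U + 34\right)^{2} = \left(7 + 34\right)^{2} = 41^{2} = 1681$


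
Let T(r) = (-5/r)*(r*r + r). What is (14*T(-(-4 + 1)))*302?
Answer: -84560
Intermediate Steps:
T(r) = -5*(r + r²)/r (T(r) = (-5/r)*(r² + r) = (-5/r)*(r + r²) = -5*(r + r²)/r)
(14*T(-(-4 + 1)))*302 = (14*(-5 - (-5)*(-4 + 1)))*302 = (14*(-5 - (-5)*(-3)))*302 = (14*(-5 - 5*3))*302 = (14*(-5 - 15))*302 = (14*(-20))*302 = -280*302 = -84560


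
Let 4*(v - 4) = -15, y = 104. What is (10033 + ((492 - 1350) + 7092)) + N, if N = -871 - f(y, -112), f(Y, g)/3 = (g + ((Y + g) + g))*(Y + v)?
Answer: 87954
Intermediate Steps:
v = ¼ (v = 4 + (¼)*(-15) = 4 - 15/4 = ¼ ≈ 0.25000)
f(Y, g) = 3*(¼ + Y)*(Y + 3*g) (f(Y, g) = 3*((g + ((Y + g) + g))*(Y + ¼)) = 3*((g + (Y + 2*g))*(¼ + Y)) = 3*((Y + 3*g)*(¼ + Y)) = 3*((¼ + Y)*(Y + 3*g)) = 3*(¼ + Y)*(Y + 3*g))
N = 71687 (N = -871 - (3*104² + (¾)*104 + (9/4)*(-112) + 9*104*(-112)) = -871 - (3*10816 + 78 - 252 - 104832) = -871 - (32448 + 78 - 252 - 104832) = -871 - 1*(-72558) = -871 + 72558 = 71687)
(10033 + ((492 - 1350) + 7092)) + N = (10033 + ((492 - 1350) + 7092)) + 71687 = (10033 + (-858 + 7092)) + 71687 = (10033 + 6234) + 71687 = 16267 + 71687 = 87954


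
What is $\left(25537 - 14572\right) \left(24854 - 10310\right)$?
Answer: $159474960$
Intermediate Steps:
$\left(25537 - 14572\right) \left(24854 - 10310\right) = 10965 \cdot 14544 = 159474960$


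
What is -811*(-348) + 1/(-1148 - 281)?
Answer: 403303811/1429 ≈ 2.8223e+5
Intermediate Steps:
-811*(-348) + 1/(-1148 - 281) = 282228 + 1/(-1429) = 282228 - 1/1429 = 403303811/1429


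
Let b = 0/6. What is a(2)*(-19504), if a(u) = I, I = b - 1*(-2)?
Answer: -39008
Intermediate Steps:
b = 0 (b = 0*(⅙) = 0)
I = 2 (I = 0 - 1*(-2) = 0 + 2 = 2)
a(u) = 2
a(2)*(-19504) = 2*(-19504) = -39008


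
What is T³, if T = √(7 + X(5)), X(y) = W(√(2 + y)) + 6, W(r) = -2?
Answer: 11*√11 ≈ 36.483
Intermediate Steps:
X(y) = 4 (X(y) = -2 + 6 = 4)
T = √11 (T = √(7 + 4) = √11 ≈ 3.3166)
T³ = (√11)³ = 11*√11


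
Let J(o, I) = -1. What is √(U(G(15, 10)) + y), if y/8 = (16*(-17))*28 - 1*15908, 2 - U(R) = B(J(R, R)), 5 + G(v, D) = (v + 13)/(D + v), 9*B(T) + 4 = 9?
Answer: I*√1693715/3 ≈ 433.81*I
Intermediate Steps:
B(T) = 5/9 (B(T) = -4/9 + (⅑)*9 = -4/9 + 1 = 5/9)
G(v, D) = -5 + (13 + v)/(D + v) (G(v, D) = -5 + (v + 13)/(D + v) = -5 + (13 + v)/(D + v))
U(R) = 13/9 (U(R) = 2 - 1*5/9 = 2 - 5/9 = 13/9)
y = -188192 (y = 8*((16*(-17))*28 - 1*15908) = 8*(-272*28 - 15908) = 8*(-7616 - 15908) = 8*(-23524) = -188192)
√(U(G(15, 10)) + y) = √(13/9 - 188192) = √(-1693715/9) = I*√1693715/3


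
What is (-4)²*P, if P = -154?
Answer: -2464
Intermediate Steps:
(-4)²*P = (-4)²*(-154) = 16*(-154) = -2464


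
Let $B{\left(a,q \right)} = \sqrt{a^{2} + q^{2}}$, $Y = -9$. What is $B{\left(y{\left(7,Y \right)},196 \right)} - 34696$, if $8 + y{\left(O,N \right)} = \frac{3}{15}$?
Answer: $-34696 + \frac{\sqrt{961921}}{5} \approx -34500.0$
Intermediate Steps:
$y{\left(O,N \right)} = - \frac{39}{5}$ ($y{\left(O,N \right)} = -8 + \frac{3}{15} = -8 + 3 \cdot \frac{1}{15} = -8 + \frac{1}{5} = - \frac{39}{5}$)
$B{\left(y{\left(7,Y \right)},196 \right)} - 34696 = \sqrt{\left(- \frac{39}{5}\right)^{2} + 196^{2}} - 34696 = \sqrt{\frac{1521}{25} + 38416} - 34696 = \sqrt{\frac{961921}{25}} - 34696 = \frac{\sqrt{961921}}{5} - 34696 = -34696 + \frac{\sqrt{961921}}{5}$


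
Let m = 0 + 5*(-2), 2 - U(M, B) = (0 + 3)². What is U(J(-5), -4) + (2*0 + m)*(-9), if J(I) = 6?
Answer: 83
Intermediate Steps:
U(M, B) = -7 (U(M, B) = 2 - (0 + 3)² = 2 - 1*3² = 2 - 1*9 = 2 - 9 = -7)
m = -10 (m = 0 - 10 = -10)
U(J(-5), -4) + (2*0 + m)*(-9) = -7 + (2*0 - 10)*(-9) = -7 + (0 - 10)*(-9) = -7 - 10*(-9) = -7 + 90 = 83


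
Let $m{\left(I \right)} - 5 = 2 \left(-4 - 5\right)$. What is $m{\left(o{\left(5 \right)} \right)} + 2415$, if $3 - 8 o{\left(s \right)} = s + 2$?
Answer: $2402$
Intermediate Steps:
$o{\left(s \right)} = \frac{1}{8} - \frac{s}{8}$ ($o{\left(s \right)} = \frac{3}{8} - \frac{s + 2}{8} = \frac{3}{8} - \frac{2 + s}{8} = \frac{3}{8} - \left(\frac{1}{4} + \frac{s}{8}\right) = \frac{1}{8} - \frac{s}{8}$)
$m{\left(I \right)} = -13$ ($m{\left(I \right)} = 5 + 2 \left(-4 - 5\right) = 5 + 2 \left(-9\right) = 5 - 18 = -13$)
$m{\left(o{\left(5 \right)} \right)} + 2415 = -13 + 2415 = 2402$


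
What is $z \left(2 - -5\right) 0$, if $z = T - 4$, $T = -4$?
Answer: $0$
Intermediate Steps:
$z = -8$ ($z = -4 - 4 = -8$)
$z \left(2 - -5\right) 0 = - 8 \left(2 - -5\right) 0 = - 8 \left(2 + 5\right) 0 = \left(-8\right) 7 \cdot 0 = \left(-56\right) 0 = 0$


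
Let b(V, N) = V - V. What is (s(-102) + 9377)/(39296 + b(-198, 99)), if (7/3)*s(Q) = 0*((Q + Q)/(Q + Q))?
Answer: 9377/39296 ≈ 0.23862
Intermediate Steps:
b(V, N) = 0
s(Q) = 0 (s(Q) = 3*(0*((Q + Q)/(Q + Q)))/7 = 3*(0*((2*Q)/((2*Q))))/7 = 3*(0*((2*Q)*(1/(2*Q))))/7 = 3*(0*1)/7 = (3/7)*0 = 0)
(s(-102) + 9377)/(39296 + b(-198, 99)) = (0 + 9377)/(39296 + 0) = 9377/39296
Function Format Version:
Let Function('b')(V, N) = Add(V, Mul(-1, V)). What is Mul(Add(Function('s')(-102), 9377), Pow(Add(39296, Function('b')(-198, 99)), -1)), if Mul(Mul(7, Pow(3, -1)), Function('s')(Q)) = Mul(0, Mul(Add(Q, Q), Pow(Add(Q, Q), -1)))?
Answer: Rational(9377, 39296) ≈ 0.23862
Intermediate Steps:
Function('b')(V, N) = 0
Function('s')(Q) = 0 (Function('s')(Q) = Mul(Rational(3, 7), Mul(0, Mul(Add(Q, Q), Pow(Add(Q, Q), -1)))) = Mul(Rational(3, 7), Mul(0, Mul(Mul(2, Q), Pow(Mul(2, Q), -1)))) = Mul(Rational(3, 7), Mul(0, Mul(Mul(2, Q), Mul(Rational(1, 2), Pow(Q, -1))))) = Mul(Rational(3, 7), Mul(0, 1)) = Mul(Rational(3, 7), 0) = 0)
Mul(Add(Function('s')(-102), 9377), Pow(Add(39296, Function('b')(-198, 99)), -1)) = Mul(Add(0, 9377), Pow(Add(39296, 0), -1)) = Mul(9377, Pow(39296, -1)) = Mul(9377, Rational(1, 39296)) = Rational(9377, 39296)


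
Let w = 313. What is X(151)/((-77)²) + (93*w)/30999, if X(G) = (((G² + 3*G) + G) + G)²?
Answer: 5733685639375/61264357 ≈ 93589.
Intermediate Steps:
X(G) = (G² + 5*G)² (X(G) = ((G² + 4*G) + G)² = (G² + 5*G)²)
X(151)/((-77)²) + (93*w)/30999 = (151²*(5 + 151)²)/((-77)²) + (93*313)/30999 = (22801*156²)/5929 + 29109*(1/30999) = (22801*24336)*(1/5929) + 9703/10333 = 554885136*(1/5929) + 9703/10333 = 554885136/5929 + 9703/10333 = 5733685639375/61264357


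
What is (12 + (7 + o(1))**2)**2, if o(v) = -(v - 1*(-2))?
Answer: 784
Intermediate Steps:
o(v) = -2 - v (o(v) = -(v + 2) = -(2 + v) = -2 - v)
(12 + (7 + o(1))**2)**2 = (12 + (7 + (-2 - 1*1))**2)**2 = (12 + (7 + (-2 - 1))**2)**2 = (12 + (7 - 3)**2)**2 = (12 + 4**2)**2 = (12 + 16)**2 = 28**2 = 784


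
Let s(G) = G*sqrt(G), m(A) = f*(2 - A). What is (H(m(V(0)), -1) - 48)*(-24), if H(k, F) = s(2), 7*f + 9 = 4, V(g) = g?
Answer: 1152 - 48*sqrt(2) ≈ 1084.1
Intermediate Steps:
f = -5/7 (f = -9/7 + (1/7)*4 = -9/7 + 4/7 = -5/7 ≈ -0.71429)
m(A) = -10/7 + 5*A/7 (m(A) = -5*(2 - A)/7 = -10/7 + 5*A/7)
s(G) = G**(3/2)
H(k, F) = 2*sqrt(2) (H(k, F) = 2**(3/2) = 2*sqrt(2))
(H(m(V(0)), -1) - 48)*(-24) = (2*sqrt(2) - 48)*(-24) = (-48 + 2*sqrt(2))*(-24) = 1152 - 48*sqrt(2)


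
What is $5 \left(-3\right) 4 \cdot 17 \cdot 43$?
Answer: $-43860$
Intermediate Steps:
$5 \left(-3\right) 4 \cdot 17 \cdot 43 = \left(-15\right) 4 \cdot 17 \cdot 43 = \left(-60\right) 17 \cdot 43 = \left(-1020\right) 43 = -43860$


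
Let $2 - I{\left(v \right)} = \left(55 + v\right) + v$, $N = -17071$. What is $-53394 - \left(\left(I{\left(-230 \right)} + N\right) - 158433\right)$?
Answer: $121703$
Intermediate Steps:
$I{\left(v \right)} = -53 - 2 v$ ($I{\left(v \right)} = 2 - \left(\left(55 + v\right) + v\right) = 2 - \left(55 + 2 v\right) = -53 - 2 v$)
$-53394 - \left(\left(I{\left(-230 \right)} + N\right) - 158433\right) = -53394 - \left(\left(\left(-53 - -460\right) - 17071\right) - 158433\right) = -53394 - \left(\left(\left(-53 + 460\right) - 17071\right) - 158433\right) = -53394 - \left(\left(407 - 17071\right) - 158433\right) = -53394 - \left(-16664 - 158433\right) = -53394 - -175097 = -53394 + 175097 = 121703$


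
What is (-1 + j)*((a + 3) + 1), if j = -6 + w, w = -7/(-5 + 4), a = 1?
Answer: 0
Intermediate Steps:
w = 7 (w = -7/(-1) = -7*(-1) = 7)
j = 1 (j = -6 + 7 = 1)
(-1 + j)*((a + 3) + 1) = (-1 + 1)*((1 + 3) + 1) = 0*(4 + 1) = 0*5 = 0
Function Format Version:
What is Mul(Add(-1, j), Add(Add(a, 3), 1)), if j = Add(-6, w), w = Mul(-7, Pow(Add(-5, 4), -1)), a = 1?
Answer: 0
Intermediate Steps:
w = 7 (w = Mul(-7, Pow(-1, -1)) = Mul(-7, -1) = 7)
j = 1 (j = Add(-6, 7) = 1)
Mul(Add(-1, j), Add(Add(a, 3), 1)) = Mul(Add(-1, 1), Add(Add(1, 3), 1)) = Mul(0, Add(4, 1)) = Mul(0, 5) = 0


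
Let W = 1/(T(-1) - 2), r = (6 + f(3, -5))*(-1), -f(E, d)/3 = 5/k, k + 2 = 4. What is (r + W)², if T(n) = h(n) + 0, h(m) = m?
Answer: 49/36 ≈ 1.3611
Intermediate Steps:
k = 2 (k = -2 + 4 = 2)
f(E, d) = -15/2
r = 3/2 (r = (6 - 15/2)*(-1) = -3/2*(-1) = 3/2 ≈ 1.5000)
T(n) = n (T(n) = n + 0 = n)
W = -⅓ (W = 1/(-1 - 2) = 1/(-3) = -⅓ ≈ -0.33333)
(r + W)² = (3/2 - ⅓)² = (7/6)² = 49/36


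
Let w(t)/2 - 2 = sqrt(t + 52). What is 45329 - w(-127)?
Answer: 45325 - 10*I*sqrt(3) ≈ 45325.0 - 17.32*I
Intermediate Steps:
w(t) = 4 + 2*sqrt(52 + t) (w(t) = 4 + 2*sqrt(t + 52) = 4 + 2*sqrt(52 + t))
45329 - w(-127) = 45329 - (4 + 2*sqrt(52 - 127)) = 45329 - (4 + 2*sqrt(-75)) = 45329 - (4 + 2*(5*I*sqrt(3))) = 45329 - (4 + 10*I*sqrt(3)) = 45329 + (-4 - 10*I*sqrt(3)) = 45325 - 10*I*sqrt(3)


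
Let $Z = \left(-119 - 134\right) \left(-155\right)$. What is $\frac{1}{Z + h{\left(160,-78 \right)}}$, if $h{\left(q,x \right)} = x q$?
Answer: $\frac{1}{26735} \approx 3.7404 \cdot 10^{-5}$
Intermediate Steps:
$h{\left(q,x \right)} = q x$
$Z = 39215$ ($Z = \left(-253\right) \left(-155\right) = 39215$)
$\frac{1}{Z + h{\left(160,-78 \right)}} = \frac{1}{39215 + 160 \left(-78\right)} = \frac{1}{39215 - 12480} = \frac{1}{26735}$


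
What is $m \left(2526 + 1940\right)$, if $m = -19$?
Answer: $-84854$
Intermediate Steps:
$m \left(2526 + 1940\right) = - 19 \left(2526 + 1940\right) = \left(-19\right) 4466 = -84854$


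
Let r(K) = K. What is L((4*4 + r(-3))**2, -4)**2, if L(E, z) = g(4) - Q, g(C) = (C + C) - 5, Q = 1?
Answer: 4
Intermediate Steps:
g(C) = -5 + 2*C (g(C) = 2*C - 5 = -5 + 2*C)
L(E, z) = 2 (L(E, z) = (-5 + 2*4) - 1*1 = (-5 + 8) - 1 = 3 - 1 = 2)
L((4*4 + r(-3))**2, -4)**2 = 2**2 = 4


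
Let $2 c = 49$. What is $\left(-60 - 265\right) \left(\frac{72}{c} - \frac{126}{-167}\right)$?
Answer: $- \frac{9822150}{8183} \approx -1200.3$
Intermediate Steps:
$c = \frac{49}{2}$ ($c = \frac{1}{2} \cdot 49 = \frac{49}{2} \approx 24.5$)
$\left(-60 - 265\right) \left(\frac{72}{c} - \frac{126}{-167}\right) = \left(-60 - 265\right) \left(\frac{72}{\frac{49}{2}} - \frac{126}{-167}\right) = - 325 \left(72 \cdot \frac{2}{49} - - \frac{126}{167}\right) = - 325 \left(\frac{144}{49} + \frac{126}{167}\right) = \left(-325\right) \frac{30222}{8183} = - \frac{9822150}{8183}$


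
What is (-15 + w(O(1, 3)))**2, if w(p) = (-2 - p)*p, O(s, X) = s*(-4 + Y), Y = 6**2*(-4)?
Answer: 467554129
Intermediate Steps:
Y = -144 (Y = 36*(-4) = -144)
O(s, X) = -148*s (O(s, X) = s*(-4 - 144) = s*(-148) = -148*s)
w(p) = p*(-2 - p)
(-15 + w(O(1, 3)))**2 = (-15 - (-148*1)*(2 - 148*1))**2 = (-15 - 1*(-148)*(2 - 148))**2 = (-15 - 1*(-148)*(-146))**2 = (-15 - 21608)**2 = (-21623)**2 = 467554129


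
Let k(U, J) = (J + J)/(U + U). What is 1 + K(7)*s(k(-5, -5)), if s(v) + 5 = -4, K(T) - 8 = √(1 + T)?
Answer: -71 - 18*√2 ≈ -96.456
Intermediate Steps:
K(T) = 8 + √(1 + T)
k(U, J) = J/U (k(U, J) = (2*J)/((2*U)) = (2*J)*(1/(2*U)) = J/U)
s(v) = -9 (s(v) = -5 - 4 = -9)
1 + K(7)*s(k(-5, -5)) = 1 + (8 + √(1 + 7))*(-9) = 1 + (8 + √8)*(-9) = 1 + (8 + 2*√2)*(-9) = 1 + (-72 - 18*√2) = -71 - 18*√2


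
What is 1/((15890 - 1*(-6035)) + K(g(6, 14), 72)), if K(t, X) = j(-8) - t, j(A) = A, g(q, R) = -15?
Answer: 1/21932 ≈ 4.5595e-5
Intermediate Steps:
K(t, X) = -8 - t
1/((15890 - 1*(-6035)) + K(g(6, 14), 72)) = 1/((15890 - 1*(-6035)) + (-8 - 1*(-15))) = 1/((15890 + 6035) + (-8 + 15)) = 1/(21925 + 7) = 1/21932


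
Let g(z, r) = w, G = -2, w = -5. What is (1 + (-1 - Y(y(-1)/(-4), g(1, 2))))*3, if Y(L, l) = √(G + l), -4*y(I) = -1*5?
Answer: -3*I*√7 ≈ -7.9373*I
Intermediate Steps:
y(I) = 5/4 (y(I) = -(-1)*5/4 = -¼*(-5) = 5/4)
g(z, r) = -5
Y(L, l) = √(-2 + l)
(1 + (-1 - Y(y(-1)/(-4), g(1, 2))))*3 = (1 + (-1 - √(-2 - 5)))*3 = (1 + (-1 - √(-7)))*3 = (1 + (-1 - I*√7))*3 = -I*√7*3 = -3*I*√7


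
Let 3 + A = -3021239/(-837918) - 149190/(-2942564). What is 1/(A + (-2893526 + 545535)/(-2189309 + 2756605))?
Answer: -174842566058317824/608900821253153009 ≈ -0.28714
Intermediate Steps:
A = 202289509745/308203417719 (A = -3 + (-3021239/(-837918) - 149190/(-2942564)) = -3 + (-3021239*(-1/837918) - 149190*(-1/2942564)) = -3 + (3021239/837918 + 74595/1471282) = -3 + 1126899762902/308203417719 = 202289509745/308203417719 ≈ 0.65635)
1/(A + (-2893526 + 545535)/(-2189309 + 2756605)) = 1/(202289509745/308203417719 + (-2893526 + 545535)/(-2189309 + 2756605)) = 1/(202289509745/308203417719 - 2347991/567296) = 1/(-608900821253153009/174842566058317824) = -174842566058317824/608900821253153009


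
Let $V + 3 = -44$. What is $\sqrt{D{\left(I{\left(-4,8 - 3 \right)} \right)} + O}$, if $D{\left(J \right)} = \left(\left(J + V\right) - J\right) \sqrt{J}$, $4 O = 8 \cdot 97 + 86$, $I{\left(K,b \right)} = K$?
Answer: $\frac{\sqrt{862 - 376 i}}{2} \approx 15.01 - 3.1312 i$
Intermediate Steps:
$V = -47$ ($V = -3 - 44 = -47$)
$O = \frac{431}{2}$ ($O = \frac{8 \cdot 97 + 86}{4} = \frac{776 + 86}{4} = \frac{1}{4} \cdot 862 = \frac{431}{2} \approx 215.5$)
$D{\left(J \right)} = - 47 \sqrt{J}$ ($D{\left(J \right)} = \left(\left(J - 47\right) - J\right) \sqrt{J} = \left(\left(-47 + J\right) - J\right) \sqrt{J} = - 47 \sqrt{J}$)
$\sqrt{D{\left(I{\left(-4,8 - 3 \right)} \right)} + O} = \sqrt{- 47 \sqrt{-4} + \frac{431}{2}} = \sqrt{- 47 \cdot 2 i + \frac{431}{2}} = \sqrt{- 94 i + \frac{431}{2}} = \sqrt{\frac{431}{2} - 94 i}$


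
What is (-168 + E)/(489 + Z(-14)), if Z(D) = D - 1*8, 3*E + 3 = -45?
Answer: -184/467 ≈ -0.39400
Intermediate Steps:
E = -16 (E = -1 + (⅓)*(-45) = -1 - 15 = -16)
Z(D) = -8 + D (Z(D) = D - 8 = -8 + D)
(-168 + E)/(489 + Z(-14)) = (-168 - 16)/(489 + (-8 - 14)) = -184/(489 - 22) = -184/467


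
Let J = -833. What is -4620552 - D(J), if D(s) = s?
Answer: -4619719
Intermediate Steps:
-4620552 - D(J) = -4620552 - 1*(-833) = -4620552 + 833 = -4619719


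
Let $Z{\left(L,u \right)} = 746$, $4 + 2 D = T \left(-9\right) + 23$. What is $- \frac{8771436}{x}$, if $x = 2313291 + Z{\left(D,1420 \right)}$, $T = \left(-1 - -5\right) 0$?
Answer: $- \frac{8771436}{2314037} \approx -3.7905$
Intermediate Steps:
$T = 0$ ($T = \left(-1 + 5\right) 0 = 4 \cdot 0 = 0$)
$D = \frac{19}{2}$ ($D = -2 + \frac{0 \left(-9\right) + 23}{2} = -2 + \frac{0 + 23}{2} = -2 + \frac{1}{2} \cdot 23 = -2 + \frac{23}{2} = \frac{19}{2} \approx 9.5$)
$x = 2314037$ ($x = 2313291 + 746 = 2314037$)
$- \frac{8771436}{x} = - \frac{8771436}{2314037}$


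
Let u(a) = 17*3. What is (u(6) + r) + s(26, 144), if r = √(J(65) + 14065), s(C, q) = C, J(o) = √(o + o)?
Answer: 77 + √(14065 + √130) ≈ 195.64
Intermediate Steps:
J(o) = √2*√o (J(o) = √(2*o) = √2*√o)
u(a) = 51
r = √(14065 + √130) (r = √(√2*√65 + 14065) = √(√130 + 14065) = √(14065 + √130) ≈ 118.64)
(u(6) + r) + s(26, 144) = (51 + √(14065 + √130)) + 26 = 77 + √(14065 + √130)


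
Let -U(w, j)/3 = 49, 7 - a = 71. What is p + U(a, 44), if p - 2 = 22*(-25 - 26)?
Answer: -1267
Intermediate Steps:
a = -64 (a = 7 - 1*71 = 7 - 71 = -64)
U(w, j) = -147 (U(w, j) = -3*49 = -147)
p = -1120 (p = 2 + 22*(-25 - 26) = 2 + 22*(-51) = 2 - 1122 = -1120)
p + U(a, 44) = -1120 - 147 = -1267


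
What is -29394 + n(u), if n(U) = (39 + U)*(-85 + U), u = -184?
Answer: 9611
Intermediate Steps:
n(U) = (-85 + U)*(39 + U)
-29394 + n(u) = -29394 + (-3315 + (-184)² - 46*(-184)) = -29394 + (-3315 + 33856 + 8464) = -29394 + 39005 = 9611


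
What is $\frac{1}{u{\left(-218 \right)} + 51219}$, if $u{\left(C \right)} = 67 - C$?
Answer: $\frac{1}{51504} \approx 1.9416 \cdot 10^{-5}$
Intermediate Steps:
$\frac{1}{u{\left(-218 \right)} + 51219} = \frac{1}{\left(67 - -218\right) + 51219} = \frac{1}{\left(67 + 218\right) + 51219} = \frac{1}{285 + 51219} = \frac{1}{51504}$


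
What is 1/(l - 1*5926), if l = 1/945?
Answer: -945/5600069 ≈ -0.00016875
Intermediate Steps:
l = 1/945 ≈ 0.0010582
1/(l - 1*5926) = 1/(1/945 - 1*5926) = 1/(1/945 - 5926) = 1/(-5600069/945) = -945/5600069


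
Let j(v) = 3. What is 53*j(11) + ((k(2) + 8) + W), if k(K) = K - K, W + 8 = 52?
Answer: 211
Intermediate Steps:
W = 44 (W = -8 + 52 = 44)
k(K) = 0
53*j(11) + ((k(2) + 8) + W) = 53*3 + ((0 + 8) + 44) = 159 + (8 + 44) = 159 + 52 = 211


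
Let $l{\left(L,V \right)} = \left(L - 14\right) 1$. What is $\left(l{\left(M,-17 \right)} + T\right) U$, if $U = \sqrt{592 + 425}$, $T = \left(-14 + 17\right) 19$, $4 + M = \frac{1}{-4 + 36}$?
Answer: $\frac{3747 \sqrt{113}}{32} \approx 1244.7$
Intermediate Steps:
$M = - \frac{127}{32}$ ($M = -4 + \frac{1}{-4 + 36} = -4 + \frac{1}{32} = - \frac{127}{32} \approx -3.9688$)
$l{\left(L,V \right)} = -14 + L$ ($l{\left(L,V \right)} = \left(-14 + L\right) 1 = -14 + L$)
$T = 57$ ($T = 3 \cdot 19 = 57$)
$U = 3 \sqrt{113}$ ($U = \sqrt{1017} = 3 \sqrt{113} \approx 31.89$)
$\left(l{\left(M,-17 \right)} + T\right) U = \left(\left(-14 - \frac{127}{32}\right) + 57\right) 3 \sqrt{113} = \left(- \frac{575}{32} + 57\right) 3 \sqrt{113} = \frac{1249 \cdot 3 \sqrt{113}}{32} = \frac{3747 \sqrt{113}}{32}$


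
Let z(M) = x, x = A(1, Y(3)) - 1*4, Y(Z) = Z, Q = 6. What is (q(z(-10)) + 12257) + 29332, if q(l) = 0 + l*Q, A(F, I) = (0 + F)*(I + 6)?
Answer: 41619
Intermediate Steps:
A(F, I) = F*(6 + I)
x = 5 (x = 1*(6 + 3) - 1*4 = 1*9 - 4 = 9 - 4 = 5)
z(M) = 5
q(l) = 6*l (q(l) = 0 + l*6 = 0 + 6*l = 6*l)
(q(z(-10)) + 12257) + 29332 = (6*5 + 12257) + 29332 = (30 + 12257) + 29332 = 12287 + 29332 = 41619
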